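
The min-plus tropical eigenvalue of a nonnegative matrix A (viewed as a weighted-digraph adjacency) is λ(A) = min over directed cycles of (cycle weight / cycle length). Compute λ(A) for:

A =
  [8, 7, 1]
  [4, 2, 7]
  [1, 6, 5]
λ(A) = 1

Enumerate directed cycles and compute their means (weight / length). Sample:
  cycle 0 → 0: weight = 8, length = 1, mean = 8/1 ≈ 8.000
  cycle 1 → 1: weight = 2, length = 1, mean = 2/1 ≈ 2.000
  cycle 2 → 2: weight = 5, length = 1, mean = 5/1 ≈ 5.000
  cycle 0 → 1 → 0: weight = 11, length = 2, mean = 11/2 ≈ 5.500
  cycle 0 → 2 → 0: weight = 2, length = 2, mean = 2/2 ≈ 1.000
  cycle 1 → 0 → 1: weight = 11, length = 2, mean = 11/2 ≈ 5.500
Minimum mean = 1.000, attained e.g. along the cycle 0 → 2 → 0 with weight 2 and length 2. So λ(A) = 2/2 = 1.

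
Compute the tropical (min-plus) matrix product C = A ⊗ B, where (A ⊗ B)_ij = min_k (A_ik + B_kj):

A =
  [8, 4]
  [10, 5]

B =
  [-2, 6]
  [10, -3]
A ⊗ B =
  [6, 1]
  [8, 2]

Apply the min-plus product entry-by-entry:
  C[0][0] = min over k of (A[0][0] + B[0][0] = 8 + -2 = 6, A[0][1] + B[1][0] = 4 + 10 = 14) = 6 (attained at k = 0)
  C[0][1] = min over k of (A[0][0] + B[0][1] = 8 + 6 = 14, A[0][1] + B[1][1] = 4 + -3 = 1) = 1 (attained at k = 1)
  C[1][0] = min over k of (A[1][0] + B[0][0] = 10 + -2 = 8, A[1][1] + B[1][0] = 5 + 10 = 15) = 8 (attained at k = 0)
  C[1][1] = min over k of (A[1][0] + B[0][1] = 10 + 6 = 16, A[1][1] + B[1][1] = 5 + -3 = 2) = 2 (attained at k = 1)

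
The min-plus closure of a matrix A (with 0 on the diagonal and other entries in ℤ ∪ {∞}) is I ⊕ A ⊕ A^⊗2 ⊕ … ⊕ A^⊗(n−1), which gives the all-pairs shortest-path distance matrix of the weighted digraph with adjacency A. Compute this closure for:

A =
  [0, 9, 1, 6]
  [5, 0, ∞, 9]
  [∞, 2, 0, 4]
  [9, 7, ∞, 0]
Closure =
  [0, 3, 1, 5]
  [5, 0, 6, 9]
  [7, 2, 0, 4]
  [9, 7, 10, 0]

This is the Floyd-Warshall all-pairs shortest-path computation. For each intermediate vertex k = 0, 1, …, 3, update dist[i][j] ← min(dist[i][j], dist[i][k] + dist[k][j]). The final matrix gives, for each (i, j), the minimum total weight of any directed path from i to j (possibly empty when i = j).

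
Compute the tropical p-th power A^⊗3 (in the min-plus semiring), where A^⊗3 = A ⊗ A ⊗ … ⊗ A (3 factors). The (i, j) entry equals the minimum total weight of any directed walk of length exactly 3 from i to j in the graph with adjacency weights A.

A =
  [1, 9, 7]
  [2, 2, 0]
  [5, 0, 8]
A^⊗3 =
  [3, 8, 7]
  [2, 2, 0]
  [3, 0, 2]

Each entry (A^⊗3)_ij equals the minimum over all length-3 walks i = v_0 → v_1 → … → v_3 = j of Σ_t A[v_t][v_{t+1}]. For example, for (i, j) = (0, 2) we minimise over 9 possible intermediate vertex sequences; the minimum is 7, attained along the walk 0 → 2 → 1 → 2.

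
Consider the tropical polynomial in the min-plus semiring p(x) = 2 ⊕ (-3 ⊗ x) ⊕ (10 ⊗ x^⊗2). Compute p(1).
p(1) = -2

A tropical monomial a ⊗ x^⊗i evaluates to a + i · x. Evaluating each term at x = 1:
  Term 0 contributes 2 + 0 · 1 = 2
  Term 1 contributes -3 + 1 · 1 = -2
  Term 2 contributes 10 + 2 · 1 = 12
p(1) = ⊕ of these = min[2, -2, 12] = -2.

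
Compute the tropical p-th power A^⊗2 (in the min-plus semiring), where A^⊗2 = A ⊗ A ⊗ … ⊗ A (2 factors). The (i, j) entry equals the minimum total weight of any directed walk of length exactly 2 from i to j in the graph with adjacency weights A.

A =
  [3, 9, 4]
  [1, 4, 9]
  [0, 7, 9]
A^⊗2 =
  [4, 11, 7]
  [4, 8, 5]
  [3, 9, 4]

Each entry (A^⊗2)_ij equals the minimum over all length-2 walks i = v_0 → v_1 → … → v_2 = j of Σ_t A[v_t][v_{t+1}]. For example, for (i, j) = (0, 2) we minimise over 3 possible intermediate vertex sequences; the minimum is 7, attained along the walk 0 → 0 → 2.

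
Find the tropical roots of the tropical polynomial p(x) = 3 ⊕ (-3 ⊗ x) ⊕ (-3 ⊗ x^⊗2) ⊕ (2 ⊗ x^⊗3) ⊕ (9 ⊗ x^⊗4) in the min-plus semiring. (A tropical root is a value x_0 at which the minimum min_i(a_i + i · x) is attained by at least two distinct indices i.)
Roots: {-7, -5, 0, 6}

Each tropical root is a break point of the lower envelope of the lines y = a_i + i · x (there are 5 lines, with slopes 0, 1, ..., 4). Only the lines that attain the minimum somewhere contribute to roots; other lines are dominated. Here the surviving (envelope) indices are i = 4, i = 3, i = 2, i = 1, i = 0.
Intersections between consecutive envelope lines give the roots: for adjacent envelope indices i < j the intersection is x = (a_i − a_j) / (j − i). Reading off the sorted break points: {-7, -5, 0, 6}.
Verification: at each break x_0, at least two indices attain the minimum of min_i(a_i + i · x_0).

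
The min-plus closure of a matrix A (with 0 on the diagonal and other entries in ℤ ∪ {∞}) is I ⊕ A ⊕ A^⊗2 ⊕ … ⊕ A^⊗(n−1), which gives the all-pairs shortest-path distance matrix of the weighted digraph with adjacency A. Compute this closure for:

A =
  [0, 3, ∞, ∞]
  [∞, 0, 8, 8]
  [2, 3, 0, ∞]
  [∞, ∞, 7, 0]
Closure =
  [0, 3, 11, 11]
  [10, 0, 8, 8]
  [2, 3, 0, 11]
  [9, 10, 7, 0]

This is the Floyd-Warshall all-pairs shortest-path computation. For each intermediate vertex k = 0, 1, …, 3, update dist[i][j] ← min(dist[i][j], dist[i][k] + dist[k][j]). The final matrix gives, for each (i, j), the minimum total weight of any directed path from i to j (possibly empty when i = j).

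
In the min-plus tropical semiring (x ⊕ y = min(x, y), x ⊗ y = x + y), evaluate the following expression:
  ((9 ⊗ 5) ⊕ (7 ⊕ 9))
((9 ⊗ 5) ⊕ (7 ⊕ 9)) = 7

Expand innermost to outermost. Recall ⊕ takes the minimum of its arguments and ⊗ takes their sum. Working out the expression ((9 ⊗ 5) ⊕ (7 ⊕ 9)) gives 7.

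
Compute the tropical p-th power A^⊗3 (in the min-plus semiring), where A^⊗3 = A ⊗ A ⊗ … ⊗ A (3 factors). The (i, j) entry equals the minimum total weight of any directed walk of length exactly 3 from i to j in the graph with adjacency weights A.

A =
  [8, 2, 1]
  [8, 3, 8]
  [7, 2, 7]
A^⊗3 =
  [11, 6, 9]
  [14, 9, 12]
  [13, 8, 11]

Each entry (A^⊗3)_ij equals the minimum over all length-3 walks i = v_0 → v_1 → … → v_3 = j of Σ_t A[v_t][v_{t+1}]. For example, for (i, j) = (0, 2) we minimise over 9 possible intermediate vertex sequences; the minimum is 9, attained along the walk 0 → 2 → 0 → 2.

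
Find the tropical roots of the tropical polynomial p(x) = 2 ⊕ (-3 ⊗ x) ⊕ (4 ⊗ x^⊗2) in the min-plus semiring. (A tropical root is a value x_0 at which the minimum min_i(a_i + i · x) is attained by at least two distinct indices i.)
Roots: {-7, 5}

Each tropical root is a break point of the lower envelope of the lines y = a_i + i · x (there are 3 lines, with slopes 0, 1, ..., 2). Only the lines that attain the minimum somewhere contribute to roots; other lines are dominated. Here the surviving (envelope) indices are i = 2, i = 1, i = 0.
Intersections between consecutive envelope lines give the roots: for adjacent envelope indices i < j the intersection is x = (a_i − a_j) / (j − i). Reading off the sorted break points: {-7, 5}.
Verification: at each break x_0, at least two indices attain the minimum of min_i(a_i + i · x_0).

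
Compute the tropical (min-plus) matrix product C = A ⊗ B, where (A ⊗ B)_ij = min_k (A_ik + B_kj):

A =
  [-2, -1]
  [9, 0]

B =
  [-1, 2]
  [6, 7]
A ⊗ B =
  [-3, 0]
  [6, 7]

Apply the min-plus product entry-by-entry:
  C[0][0] = min over k of (A[0][0] + B[0][0] = -2 + -1 = -3, A[0][1] + B[1][0] = -1 + 6 = 5) = -3 (attained at k = 0)
  C[0][1] = min over k of (A[0][0] + B[0][1] = -2 + 2 = 0, A[0][1] + B[1][1] = -1 + 7 = 6) = 0 (attained at k = 0)
  C[1][0] = min over k of (A[1][0] + B[0][0] = 9 + -1 = 8, A[1][1] + B[1][0] = 0 + 6 = 6) = 6 (attained at k = 1)
  C[1][1] = min over k of (A[1][0] + B[0][1] = 9 + 2 = 11, A[1][1] + B[1][1] = 0 + 7 = 7) = 7 (attained at k = 1)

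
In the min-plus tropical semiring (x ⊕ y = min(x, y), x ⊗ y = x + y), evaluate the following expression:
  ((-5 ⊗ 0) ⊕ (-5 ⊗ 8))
((-5 ⊗ 0) ⊕ (-5 ⊗ 8)) = -5

Expand innermost to outermost. Recall ⊕ takes the minimum of its arguments and ⊗ takes their sum. Working out the expression ((-5 ⊗ 0) ⊕ (-5 ⊗ 8)) gives -5.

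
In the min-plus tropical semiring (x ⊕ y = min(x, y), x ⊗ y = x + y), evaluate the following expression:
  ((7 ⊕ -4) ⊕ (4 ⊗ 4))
((7 ⊕ -4) ⊕ (4 ⊗ 4)) = -4

Expand innermost to outermost. Recall ⊕ takes the minimum of its arguments and ⊗ takes their sum. Working out the expression ((7 ⊕ -4) ⊕ (4 ⊗ 4)) gives -4.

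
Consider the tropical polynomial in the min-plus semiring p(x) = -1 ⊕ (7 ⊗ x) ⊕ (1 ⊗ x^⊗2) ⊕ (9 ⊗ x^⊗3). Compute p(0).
p(0) = -1

A tropical monomial a ⊗ x^⊗i evaluates to a + i · x. Evaluating each term at x = 0:
  Term 0 contributes -1 + 0 · 0 = -1
  Term 1 contributes 7 + 1 · 0 = 7
  Term 2 contributes 1 + 2 · 0 = 1
  Term 3 contributes 9 + 3 · 0 = 9
p(0) = ⊕ of these = min[-1, 7, 1, 9] = -1.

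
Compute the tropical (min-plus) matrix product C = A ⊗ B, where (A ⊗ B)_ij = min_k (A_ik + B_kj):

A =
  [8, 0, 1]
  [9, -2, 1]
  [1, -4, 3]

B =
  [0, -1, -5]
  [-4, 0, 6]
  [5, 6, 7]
A ⊗ B =
  [-4, 0, 3]
  [-6, -2, 4]
  [-8, -4, -4]

Apply the min-plus product entry-by-entry:
  C[0][0] = min over k of (A[0][0] + B[0][0] = 8 + 0 = 8, A[0][1] + B[1][0] = 0 + -4 = -4, A[0][2] + B[2][0] = 1 + 5 = 6) = -4 (attained at k = 1)
  C[0][1] = min over k of (A[0][0] + B[0][1] = 8 + -1 = 7, A[0][1] + B[1][1] = 0 + 0 = 0, A[0][2] + B[2][1] = 1 + 6 = 7) = 0 (attained at k = 1)
  C[0][2] = min over k of (A[0][0] + B[0][2] = 8 + -5 = 3, A[0][1] + B[1][2] = 0 + 6 = 6, A[0][2] + B[2][2] = 1 + 7 = 8) = 3 (attained at k = 0)
  C[1][0] = min over k of (A[1][0] + B[0][0] = 9 + 0 = 9, A[1][1] + B[1][0] = -2 + -4 = -6, A[1][2] + B[2][0] = 1 + 5 = 6) = -6 (attained at k = 1)
  C[1][1] = min over k of (A[1][0] + B[0][1] = 9 + -1 = 8, A[1][1] + B[1][1] = -2 + 0 = -2, A[1][2] + B[2][1] = 1 + 6 = 7) = -2 (attained at k = 1)
  C[1][2] = min over k of (A[1][0] + B[0][2] = 9 + -5 = 4, A[1][1] + B[1][2] = -2 + 6 = 4, A[1][2] + B[2][2] = 1 + 7 = 8) = 4 (attained at k = 0)
  C[2][0] = min over k of (A[2][0] + B[0][0] = 1 + 0 = 1, A[2][1] + B[1][0] = -4 + -4 = -8, A[2][2] + B[2][0] = 3 + 5 = 8) = -8 (attained at k = 1)
  C[2][1] = min over k of (A[2][0] + B[0][1] = 1 + -1 = 0, A[2][1] + B[1][1] = -4 + 0 = -4, A[2][2] + B[2][1] = 3 + 6 = 9) = -4 (attained at k = 1)
  C[2][2] = min over k of (A[2][0] + B[0][2] = 1 + -5 = -4, A[2][1] + B[1][2] = -4 + 6 = 2, A[2][2] + B[2][2] = 3 + 7 = 10) = -4 (attained at k = 0)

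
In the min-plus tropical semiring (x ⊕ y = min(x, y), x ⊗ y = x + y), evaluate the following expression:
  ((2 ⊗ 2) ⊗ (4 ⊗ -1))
((2 ⊗ 2) ⊗ (4 ⊗ -1)) = 7

Expand innermost to outermost. Recall ⊕ takes the minimum of its arguments and ⊗ takes their sum. Working out the expression ((2 ⊗ 2) ⊗ (4 ⊗ -1)) gives 7.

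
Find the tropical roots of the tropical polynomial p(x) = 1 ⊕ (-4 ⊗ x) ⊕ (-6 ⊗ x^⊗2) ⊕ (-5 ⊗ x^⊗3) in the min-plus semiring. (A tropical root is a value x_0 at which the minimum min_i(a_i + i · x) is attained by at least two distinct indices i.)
Roots: {-1, 2, 5}

Each tropical root is a break point of the lower envelope of the lines y = a_i + i · x (there are 4 lines, with slopes 0, 1, ..., 3). Only the lines that attain the minimum somewhere contribute to roots; other lines are dominated. Here the surviving (envelope) indices are i = 3, i = 2, i = 1, i = 0.
Intersections between consecutive envelope lines give the roots: for adjacent envelope indices i < j the intersection is x = (a_i − a_j) / (j − i). Reading off the sorted break points: {-1, 2, 5}.
Verification: at each break x_0, at least two indices attain the minimum of min_i(a_i + i · x_0).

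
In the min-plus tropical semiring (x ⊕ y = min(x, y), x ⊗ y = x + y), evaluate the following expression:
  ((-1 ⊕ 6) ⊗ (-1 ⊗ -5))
((-1 ⊕ 6) ⊗ (-1 ⊗ -5)) = -7

Expand innermost to outermost. Recall ⊕ takes the minimum of its arguments and ⊗ takes their sum. Working out the expression ((-1 ⊕ 6) ⊗ (-1 ⊗ -5)) gives -7.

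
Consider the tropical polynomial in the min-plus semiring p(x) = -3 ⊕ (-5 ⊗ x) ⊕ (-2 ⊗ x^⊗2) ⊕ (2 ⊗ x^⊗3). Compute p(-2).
p(-2) = -7

A tropical monomial a ⊗ x^⊗i evaluates to a + i · x. Evaluating each term at x = -2:
  Term 0 contributes -3 + 0 · -2 = -3
  Term 1 contributes -5 + 1 · -2 = -7
  Term 2 contributes -2 + 2 · -2 = -6
  Term 3 contributes 2 + 3 · -2 = -4
p(-2) = ⊕ of these = min[-3, -7, -6, -4] = -7.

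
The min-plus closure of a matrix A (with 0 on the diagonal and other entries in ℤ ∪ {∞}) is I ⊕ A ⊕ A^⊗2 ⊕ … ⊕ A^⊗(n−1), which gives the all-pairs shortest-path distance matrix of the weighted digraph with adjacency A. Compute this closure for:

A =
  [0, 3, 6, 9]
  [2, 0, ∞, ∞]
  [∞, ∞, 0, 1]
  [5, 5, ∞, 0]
Closure =
  [0, 3, 6, 7]
  [2, 0, 8, 9]
  [6, 6, 0, 1]
  [5, 5, 11, 0]

This is the Floyd-Warshall all-pairs shortest-path computation. For each intermediate vertex k = 0, 1, …, 3, update dist[i][j] ← min(dist[i][j], dist[i][k] + dist[k][j]). The final matrix gives, for each (i, j), the minimum total weight of any directed path from i to j (possibly empty when i = j).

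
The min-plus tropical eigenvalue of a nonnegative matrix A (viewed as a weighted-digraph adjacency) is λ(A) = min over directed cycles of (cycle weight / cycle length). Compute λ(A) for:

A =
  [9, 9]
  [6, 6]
λ(A) = 6

Enumerate directed cycles and compute their means (weight / length). Sample:
  cycle 0 → 0: weight = 9, length = 1, mean = 9/1 ≈ 9.000
  cycle 1 → 1: weight = 6, length = 1, mean = 6/1 ≈ 6.000
  cycle 0 → 1 → 0: weight = 15, length = 2, mean = 15/2 ≈ 7.500
  cycle 1 → 0 → 1: weight = 15, length = 2, mean = 15/2 ≈ 7.500
Minimum mean = 6.000, attained e.g. along the cycle 1 → 1 with weight 6 and length 1. So λ(A) = 6/1 = 6.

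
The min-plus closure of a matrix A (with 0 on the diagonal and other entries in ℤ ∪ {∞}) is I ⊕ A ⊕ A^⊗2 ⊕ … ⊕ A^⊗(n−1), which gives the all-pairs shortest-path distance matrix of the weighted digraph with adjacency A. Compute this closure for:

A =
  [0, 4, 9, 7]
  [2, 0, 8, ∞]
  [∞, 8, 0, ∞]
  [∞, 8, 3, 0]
Closure =
  [0, 4, 9, 7]
  [2, 0, 8, 9]
  [10, 8, 0, 17]
  [10, 8, 3, 0]

This is the Floyd-Warshall all-pairs shortest-path computation. For each intermediate vertex k = 0, 1, …, 3, update dist[i][j] ← min(dist[i][j], dist[i][k] + dist[k][j]). The final matrix gives, for each (i, j), the minimum total weight of any directed path from i to j (possibly empty when i = j).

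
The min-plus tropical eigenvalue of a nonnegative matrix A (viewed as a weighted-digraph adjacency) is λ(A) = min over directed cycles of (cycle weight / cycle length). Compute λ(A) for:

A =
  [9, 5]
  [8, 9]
λ(A) = 13/2

Enumerate directed cycles and compute their means (weight / length). Sample:
  cycle 0 → 0: weight = 9, length = 1, mean = 9/1 ≈ 9.000
  cycle 1 → 1: weight = 9, length = 1, mean = 9/1 ≈ 9.000
  cycle 0 → 1 → 0: weight = 13, length = 2, mean = 13/2 ≈ 6.500
  cycle 1 → 0 → 1: weight = 13, length = 2, mean = 13/2 ≈ 6.500
Minimum mean = 6.500, attained e.g. along the cycle 0 → 1 → 0 with weight 13 and length 2. So λ(A) = 13/2 = 13/2.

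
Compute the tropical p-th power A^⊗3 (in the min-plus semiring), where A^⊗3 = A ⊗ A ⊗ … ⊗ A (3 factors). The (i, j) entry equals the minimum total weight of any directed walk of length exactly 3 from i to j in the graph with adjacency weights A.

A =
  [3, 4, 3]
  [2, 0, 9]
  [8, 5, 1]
A^⊗3 =
  [6, 4, 5]
  [2, 0, 5]
  [7, 5, 3]

Each entry (A^⊗3)_ij equals the minimum over all length-3 walks i = v_0 → v_1 → … → v_3 = j of Σ_t A[v_t][v_{t+1}]. For example, for (i, j) = (0, 2) we minimise over 9 possible intermediate vertex sequences; the minimum is 5, attained along the walk 0 → 2 → 2 → 2.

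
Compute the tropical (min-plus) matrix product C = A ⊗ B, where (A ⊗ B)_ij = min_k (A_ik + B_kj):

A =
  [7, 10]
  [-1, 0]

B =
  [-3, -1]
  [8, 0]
A ⊗ B =
  [4, 6]
  [-4, -2]

Apply the min-plus product entry-by-entry:
  C[0][0] = min over k of (A[0][0] + B[0][0] = 7 + -3 = 4, A[0][1] + B[1][0] = 10 + 8 = 18) = 4 (attained at k = 0)
  C[0][1] = min over k of (A[0][0] + B[0][1] = 7 + -1 = 6, A[0][1] + B[1][1] = 10 + 0 = 10) = 6 (attained at k = 0)
  C[1][0] = min over k of (A[1][0] + B[0][0] = -1 + -3 = -4, A[1][1] + B[1][0] = 0 + 8 = 8) = -4 (attained at k = 0)
  C[1][1] = min over k of (A[1][0] + B[0][1] = -1 + -1 = -2, A[1][1] + B[1][1] = 0 + 0 = 0) = -2 (attained at k = 0)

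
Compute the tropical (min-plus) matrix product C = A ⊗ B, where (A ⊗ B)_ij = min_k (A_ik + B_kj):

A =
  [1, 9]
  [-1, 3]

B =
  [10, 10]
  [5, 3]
A ⊗ B =
  [11, 11]
  [8, 6]

Apply the min-plus product entry-by-entry:
  C[0][0] = min over k of (A[0][0] + B[0][0] = 1 + 10 = 11, A[0][1] + B[1][0] = 9 + 5 = 14) = 11 (attained at k = 0)
  C[0][1] = min over k of (A[0][0] + B[0][1] = 1 + 10 = 11, A[0][1] + B[1][1] = 9 + 3 = 12) = 11 (attained at k = 0)
  C[1][0] = min over k of (A[1][0] + B[0][0] = -1 + 10 = 9, A[1][1] + B[1][0] = 3 + 5 = 8) = 8 (attained at k = 1)
  C[1][1] = min over k of (A[1][0] + B[0][1] = -1 + 10 = 9, A[1][1] + B[1][1] = 3 + 3 = 6) = 6 (attained at k = 1)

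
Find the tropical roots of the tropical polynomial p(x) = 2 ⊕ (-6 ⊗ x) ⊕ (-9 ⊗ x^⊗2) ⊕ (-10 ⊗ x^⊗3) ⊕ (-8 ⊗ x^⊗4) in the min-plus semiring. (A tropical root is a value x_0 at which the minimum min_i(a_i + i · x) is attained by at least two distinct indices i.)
Roots: {-2, 1, 3, 8}

Each tropical root is a break point of the lower envelope of the lines y = a_i + i · x (there are 5 lines, with slopes 0, 1, ..., 4). Only the lines that attain the minimum somewhere contribute to roots; other lines are dominated. Here the surviving (envelope) indices are i = 4, i = 3, i = 2, i = 1, i = 0.
Intersections between consecutive envelope lines give the roots: for adjacent envelope indices i < j the intersection is x = (a_i − a_j) / (j − i). Reading off the sorted break points: {-2, 1, 3, 8}.
Verification: at each break x_0, at least two indices attain the minimum of min_i(a_i + i · x_0).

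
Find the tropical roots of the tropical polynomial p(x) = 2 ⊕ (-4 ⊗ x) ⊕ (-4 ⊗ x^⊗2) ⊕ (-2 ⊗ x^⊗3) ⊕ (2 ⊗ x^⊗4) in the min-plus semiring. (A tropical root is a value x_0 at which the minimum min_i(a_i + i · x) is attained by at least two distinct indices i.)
Roots: {-4, -2, 0, 6}

Each tropical root is a break point of the lower envelope of the lines y = a_i + i · x (there are 5 lines, with slopes 0, 1, ..., 4). Only the lines that attain the minimum somewhere contribute to roots; other lines are dominated. Here the surviving (envelope) indices are i = 4, i = 3, i = 2, i = 1, i = 0.
Intersections between consecutive envelope lines give the roots: for adjacent envelope indices i < j the intersection is x = (a_i − a_j) / (j − i). Reading off the sorted break points: {-4, -2, 0, 6}.
Verification: at each break x_0, at least two indices attain the minimum of min_i(a_i + i · x_0).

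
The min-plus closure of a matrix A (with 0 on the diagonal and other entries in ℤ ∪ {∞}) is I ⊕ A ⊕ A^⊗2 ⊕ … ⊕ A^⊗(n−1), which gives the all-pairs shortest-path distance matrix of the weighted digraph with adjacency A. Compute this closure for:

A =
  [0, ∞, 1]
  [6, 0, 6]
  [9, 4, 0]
Closure =
  [0, 5, 1]
  [6, 0, 6]
  [9, 4, 0]

This is the Floyd-Warshall all-pairs shortest-path computation. For each intermediate vertex k = 0, 1, …, 2, update dist[i][j] ← min(dist[i][j], dist[i][k] + dist[k][j]). The final matrix gives, for each (i, j), the minimum total weight of any directed path from i to j (possibly empty when i = j).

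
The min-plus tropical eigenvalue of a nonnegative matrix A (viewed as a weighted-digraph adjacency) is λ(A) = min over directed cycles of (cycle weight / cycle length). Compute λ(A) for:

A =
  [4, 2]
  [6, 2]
λ(A) = 2

Enumerate directed cycles and compute their means (weight / length). Sample:
  cycle 0 → 0: weight = 4, length = 1, mean = 4/1 ≈ 4.000
  cycle 1 → 1: weight = 2, length = 1, mean = 2/1 ≈ 2.000
  cycle 0 → 1 → 0: weight = 8, length = 2, mean = 8/2 ≈ 4.000
  cycle 1 → 0 → 1: weight = 8, length = 2, mean = 8/2 ≈ 4.000
Minimum mean = 2.000, attained e.g. along the cycle 1 → 1 with weight 2 and length 1. So λ(A) = 2/1 = 2.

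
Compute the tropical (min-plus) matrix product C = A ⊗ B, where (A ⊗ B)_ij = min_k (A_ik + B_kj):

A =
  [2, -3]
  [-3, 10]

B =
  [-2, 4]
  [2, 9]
A ⊗ B =
  [-1, 6]
  [-5, 1]

Apply the min-plus product entry-by-entry:
  C[0][0] = min over k of (A[0][0] + B[0][0] = 2 + -2 = 0, A[0][1] + B[1][0] = -3 + 2 = -1) = -1 (attained at k = 1)
  C[0][1] = min over k of (A[0][0] + B[0][1] = 2 + 4 = 6, A[0][1] + B[1][1] = -3 + 9 = 6) = 6 (attained at k = 0)
  C[1][0] = min over k of (A[1][0] + B[0][0] = -3 + -2 = -5, A[1][1] + B[1][0] = 10 + 2 = 12) = -5 (attained at k = 0)
  C[1][1] = min over k of (A[1][0] + B[0][1] = -3 + 4 = 1, A[1][1] + B[1][1] = 10 + 9 = 19) = 1 (attained at k = 0)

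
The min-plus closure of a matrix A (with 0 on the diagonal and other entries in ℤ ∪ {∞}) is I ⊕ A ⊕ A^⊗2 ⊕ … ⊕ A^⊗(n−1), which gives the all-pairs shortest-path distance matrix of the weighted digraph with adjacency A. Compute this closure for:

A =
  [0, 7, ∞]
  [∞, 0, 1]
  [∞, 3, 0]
Closure =
  [0, 7, 8]
  [∞, 0, 1]
  [∞, 3, 0]

This is the Floyd-Warshall all-pairs shortest-path computation. For each intermediate vertex k = 0, 1, …, 2, update dist[i][j] ← min(dist[i][j], dist[i][k] + dist[k][j]). The final matrix gives, for each (i, j), the minimum total weight of any directed path from i to j (possibly empty when i = j).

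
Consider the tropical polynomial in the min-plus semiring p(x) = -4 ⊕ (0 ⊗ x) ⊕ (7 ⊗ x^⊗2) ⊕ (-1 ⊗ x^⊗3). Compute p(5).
p(5) = -4

A tropical monomial a ⊗ x^⊗i evaluates to a + i · x. Evaluating each term at x = 5:
  Term 0 contributes -4 + 0 · 5 = -4
  Term 1 contributes 0 + 1 · 5 = 5
  Term 2 contributes 7 + 2 · 5 = 17
  Term 3 contributes -1 + 3 · 5 = 14
p(5) = ⊕ of these = min[-4, 5, 17, 14] = -4.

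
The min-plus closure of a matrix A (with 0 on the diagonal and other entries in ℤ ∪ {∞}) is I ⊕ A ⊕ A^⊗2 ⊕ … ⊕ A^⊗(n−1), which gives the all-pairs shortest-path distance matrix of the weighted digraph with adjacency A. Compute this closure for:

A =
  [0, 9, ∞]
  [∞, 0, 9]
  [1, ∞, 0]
Closure =
  [0, 9, 18]
  [10, 0, 9]
  [1, 10, 0]

This is the Floyd-Warshall all-pairs shortest-path computation. For each intermediate vertex k = 0, 1, …, 2, update dist[i][j] ← min(dist[i][j], dist[i][k] + dist[k][j]). The final matrix gives, for each (i, j), the minimum total weight of any directed path from i to j (possibly empty when i = j).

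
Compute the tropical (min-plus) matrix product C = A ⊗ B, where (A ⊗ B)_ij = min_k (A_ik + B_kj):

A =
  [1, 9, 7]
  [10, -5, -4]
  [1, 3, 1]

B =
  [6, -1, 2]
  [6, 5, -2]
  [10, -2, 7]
A ⊗ B =
  [7, 0, 3]
  [1, -6, -7]
  [7, -1, 1]

Apply the min-plus product entry-by-entry:
  C[0][0] = min over k of (A[0][0] + B[0][0] = 1 + 6 = 7, A[0][1] + B[1][0] = 9 + 6 = 15, A[0][2] + B[2][0] = 7 + 10 = 17) = 7 (attained at k = 0)
  C[0][1] = min over k of (A[0][0] + B[0][1] = 1 + -1 = 0, A[0][1] + B[1][1] = 9 + 5 = 14, A[0][2] + B[2][1] = 7 + -2 = 5) = 0 (attained at k = 0)
  C[0][2] = min over k of (A[0][0] + B[0][2] = 1 + 2 = 3, A[0][1] + B[1][2] = 9 + -2 = 7, A[0][2] + B[2][2] = 7 + 7 = 14) = 3 (attained at k = 0)
  C[1][0] = min over k of (A[1][0] + B[0][0] = 10 + 6 = 16, A[1][1] + B[1][0] = -5 + 6 = 1, A[1][2] + B[2][0] = -4 + 10 = 6) = 1 (attained at k = 1)
  C[1][1] = min over k of (A[1][0] + B[0][1] = 10 + -1 = 9, A[1][1] + B[1][1] = -5 + 5 = 0, A[1][2] + B[2][1] = -4 + -2 = -6) = -6 (attained at k = 2)
  C[1][2] = min over k of (A[1][0] + B[0][2] = 10 + 2 = 12, A[1][1] + B[1][2] = -5 + -2 = -7, A[1][2] + B[2][2] = -4 + 7 = 3) = -7 (attained at k = 1)
  C[2][0] = min over k of (A[2][0] + B[0][0] = 1 + 6 = 7, A[2][1] + B[1][0] = 3 + 6 = 9, A[2][2] + B[2][0] = 1 + 10 = 11) = 7 (attained at k = 0)
  C[2][1] = min over k of (A[2][0] + B[0][1] = 1 + -1 = 0, A[2][1] + B[1][1] = 3 + 5 = 8, A[2][2] + B[2][1] = 1 + -2 = -1) = -1 (attained at k = 2)
  C[2][2] = min over k of (A[2][0] + B[0][2] = 1 + 2 = 3, A[2][1] + B[1][2] = 3 + -2 = 1, A[2][2] + B[2][2] = 1 + 7 = 8) = 1 (attained at k = 1)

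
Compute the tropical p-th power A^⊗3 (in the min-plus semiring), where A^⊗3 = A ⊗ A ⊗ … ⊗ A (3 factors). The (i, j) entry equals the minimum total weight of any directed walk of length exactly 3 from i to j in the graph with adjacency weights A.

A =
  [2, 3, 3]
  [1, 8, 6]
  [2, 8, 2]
A^⊗3 =
  [6, 7, 7]
  [5, 6, 6]
  [6, 7, 6]

Each entry (A^⊗3)_ij equals the minimum over all length-3 walks i = v_0 → v_1 → … → v_3 = j of Σ_t A[v_t][v_{t+1}]. For example, for (i, j) = (0, 2) we minimise over 9 possible intermediate vertex sequences; the minimum is 7, attained along the walk 0 → 0 → 0 → 2.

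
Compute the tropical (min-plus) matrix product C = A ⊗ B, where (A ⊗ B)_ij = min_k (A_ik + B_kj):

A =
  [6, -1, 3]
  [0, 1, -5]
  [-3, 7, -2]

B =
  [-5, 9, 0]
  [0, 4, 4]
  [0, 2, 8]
A ⊗ B =
  [-1, 3, 3]
  [-5, -3, 0]
  [-8, 0, -3]

Apply the min-plus product entry-by-entry:
  C[0][0] = min over k of (A[0][0] + B[0][0] = 6 + -5 = 1, A[0][1] + B[1][0] = -1 + 0 = -1, A[0][2] + B[2][0] = 3 + 0 = 3) = -1 (attained at k = 1)
  C[0][1] = min over k of (A[0][0] + B[0][1] = 6 + 9 = 15, A[0][1] + B[1][1] = -1 + 4 = 3, A[0][2] + B[2][1] = 3 + 2 = 5) = 3 (attained at k = 1)
  C[0][2] = min over k of (A[0][0] + B[0][2] = 6 + 0 = 6, A[0][1] + B[1][2] = -1 + 4 = 3, A[0][2] + B[2][2] = 3 + 8 = 11) = 3 (attained at k = 1)
  C[1][0] = min over k of (A[1][0] + B[0][0] = 0 + -5 = -5, A[1][1] + B[1][0] = 1 + 0 = 1, A[1][2] + B[2][0] = -5 + 0 = -5) = -5 (attained at k = 0)
  C[1][1] = min over k of (A[1][0] + B[0][1] = 0 + 9 = 9, A[1][1] + B[1][1] = 1 + 4 = 5, A[1][2] + B[2][1] = -5 + 2 = -3) = -3 (attained at k = 2)
  C[1][2] = min over k of (A[1][0] + B[0][2] = 0 + 0 = 0, A[1][1] + B[1][2] = 1 + 4 = 5, A[1][2] + B[2][2] = -5 + 8 = 3) = 0 (attained at k = 0)
  C[2][0] = min over k of (A[2][0] + B[0][0] = -3 + -5 = -8, A[2][1] + B[1][0] = 7 + 0 = 7, A[2][2] + B[2][0] = -2 + 0 = -2) = -8 (attained at k = 0)
  C[2][1] = min over k of (A[2][0] + B[0][1] = -3 + 9 = 6, A[2][1] + B[1][1] = 7 + 4 = 11, A[2][2] + B[2][1] = -2 + 2 = 0) = 0 (attained at k = 2)
  C[2][2] = min over k of (A[2][0] + B[0][2] = -3 + 0 = -3, A[2][1] + B[1][2] = 7 + 4 = 11, A[2][2] + B[2][2] = -2 + 8 = 6) = -3 (attained at k = 0)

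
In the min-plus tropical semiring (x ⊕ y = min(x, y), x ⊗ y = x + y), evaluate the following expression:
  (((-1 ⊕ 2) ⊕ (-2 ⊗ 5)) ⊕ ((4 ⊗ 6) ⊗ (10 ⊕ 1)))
(((-1 ⊕ 2) ⊕ (-2 ⊗ 5)) ⊕ ((4 ⊗ 6) ⊗ (10 ⊕ 1))) = -1

Expand innermost to outermost. Recall ⊕ takes the minimum of its arguments and ⊗ takes their sum. Working out the expression (((-1 ⊕ 2) ⊕ (-2 ⊗ 5)) ⊕ ((4 ⊗ 6) ⊗ (10 ⊕ 1))) gives -1.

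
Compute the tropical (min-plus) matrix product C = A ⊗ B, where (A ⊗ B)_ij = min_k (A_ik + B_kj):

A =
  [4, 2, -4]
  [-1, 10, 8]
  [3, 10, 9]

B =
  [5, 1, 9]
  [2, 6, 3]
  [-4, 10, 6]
A ⊗ B =
  [-8, 5, 2]
  [4, 0, 8]
  [5, 4, 12]

Apply the min-plus product entry-by-entry:
  C[0][0] = min over k of (A[0][0] + B[0][0] = 4 + 5 = 9, A[0][1] + B[1][0] = 2 + 2 = 4, A[0][2] + B[2][0] = -4 + -4 = -8) = -8 (attained at k = 2)
  C[0][1] = min over k of (A[0][0] + B[0][1] = 4 + 1 = 5, A[0][1] + B[1][1] = 2 + 6 = 8, A[0][2] + B[2][1] = -4 + 10 = 6) = 5 (attained at k = 0)
  C[0][2] = min over k of (A[0][0] + B[0][2] = 4 + 9 = 13, A[0][1] + B[1][2] = 2 + 3 = 5, A[0][2] + B[2][2] = -4 + 6 = 2) = 2 (attained at k = 2)
  C[1][0] = min over k of (A[1][0] + B[0][0] = -1 + 5 = 4, A[1][1] + B[1][0] = 10 + 2 = 12, A[1][2] + B[2][0] = 8 + -4 = 4) = 4 (attained at k = 0)
  C[1][1] = min over k of (A[1][0] + B[0][1] = -1 + 1 = 0, A[1][1] + B[1][1] = 10 + 6 = 16, A[1][2] + B[2][1] = 8 + 10 = 18) = 0 (attained at k = 0)
  C[1][2] = min over k of (A[1][0] + B[0][2] = -1 + 9 = 8, A[1][1] + B[1][2] = 10 + 3 = 13, A[1][2] + B[2][2] = 8 + 6 = 14) = 8 (attained at k = 0)
  C[2][0] = min over k of (A[2][0] + B[0][0] = 3 + 5 = 8, A[2][1] + B[1][0] = 10 + 2 = 12, A[2][2] + B[2][0] = 9 + -4 = 5) = 5 (attained at k = 2)
  C[2][1] = min over k of (A[2][0] + B[0][1] = 3 + 1 = 4, A[2][1] + B[1][1] = 10 + 6 = 16, A[2][2] + B[2][1] = 9 + 10 = 19) = 4 (attained at k = 0)
  C[2][2] = min over k of (A[2][0] + B[0][2] = 3 + 9 = 12, A[2][1] + B[1][2] = 10 + 3 = 13, A[2][2] + B[2][2] = 9 + 6 = 15) = 12 (attained at k = 0)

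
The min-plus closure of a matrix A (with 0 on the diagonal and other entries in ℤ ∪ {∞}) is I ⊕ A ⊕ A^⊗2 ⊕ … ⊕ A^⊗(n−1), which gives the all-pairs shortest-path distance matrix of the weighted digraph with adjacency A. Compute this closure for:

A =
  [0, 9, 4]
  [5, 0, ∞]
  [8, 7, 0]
Closure =
  [0, 9, 4]
  [5, 0, 9]
  [8, 7, 0]

This is the Floyd-Warshall all-pairs shortest-path computation. For each intermediate vertex k = 0, 1, …, 2, update dist[i][j] ← min(dist[i][j], dist[i][k] + dist[k][j]). The final matrix gives, for each (i, j), the minimum total weight of any directed path from i to j (possibly empty when i = j).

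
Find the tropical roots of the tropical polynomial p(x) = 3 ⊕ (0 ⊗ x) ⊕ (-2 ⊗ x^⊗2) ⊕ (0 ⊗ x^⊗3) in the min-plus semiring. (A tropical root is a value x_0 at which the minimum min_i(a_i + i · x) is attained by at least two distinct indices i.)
Roots: {-2, 2, 3}

Each tropical root is a break point of the lower envelope of the lines y = a_i + i · x (there are 4 lines, with slopes 0, 1, ..., 3). Only the lines that attain the minimum somewhere contribute to roots; other lines are dominated. Here the surviving (envelope) indices are i = 3, i = 2, i = 1, i = 0.
Intersections between consecutive envelope lines give the roots: for adjacent envelope indices i < j the intersection is x = (a_i − a_j) / (j − i). Reading off the sorted break points: {-2, 2, 3}.
Verification: at each break x_0, at least two indices attain the minimum of min_i(a_i + i · x_0).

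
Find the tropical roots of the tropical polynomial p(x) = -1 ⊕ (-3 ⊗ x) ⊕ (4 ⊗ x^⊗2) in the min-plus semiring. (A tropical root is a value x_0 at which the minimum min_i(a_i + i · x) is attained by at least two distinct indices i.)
Roots: {-7, 2}

Each tropical root is a break point of the lower envelope of the lines y = a_i + i · x (there are 3 lines, with slopes 0, 1, ..., 2). Only the lines that attain the minimum somewhere contribute to roots; other lines are dominated. Here the surviving (envelope) indices are i = 2, i = 1, i = 0.
Intersections between consecutive envelope lines give the roots: for adjacent envelope indices i < j the intersection is x = (a_i − a_j) / (j − i). Reading off the sorted break points: {-7, 2}.
Verification: at each break x_0, at least two indices attain the minimum of min_i(a_i + i · x_0).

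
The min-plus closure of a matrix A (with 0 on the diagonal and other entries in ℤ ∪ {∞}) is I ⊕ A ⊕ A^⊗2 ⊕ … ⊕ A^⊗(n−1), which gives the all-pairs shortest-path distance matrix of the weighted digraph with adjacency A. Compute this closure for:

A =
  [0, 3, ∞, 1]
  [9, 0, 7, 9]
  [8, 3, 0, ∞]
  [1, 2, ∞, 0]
Closure =
  [0, 3, 10, 1]
  [9, 0, 7, 9]
  [8, 3, 0, 9]
  [1, 2, 9, 0]

This is the Floyd-Warshall all-pairs shortest-path computation. For each intermediate vertex k = 0, 1, …, 3, update dist[i][j] ← min(dist[i][j], dist[i][k] + dist[k][j]). The final matrix gives, for each (i, j), the minimum total weight of any directed path from i to j (possibly empty when i = j).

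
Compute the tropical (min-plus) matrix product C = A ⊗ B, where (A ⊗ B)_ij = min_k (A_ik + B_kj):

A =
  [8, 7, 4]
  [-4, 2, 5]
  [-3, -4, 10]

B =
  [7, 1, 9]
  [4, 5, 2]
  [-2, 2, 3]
A ⊗ B =
  [2, 6, 7]
  [3, -3, 4]
  [0, -2, -2]

Apply the min-plus product entry-by-entry:
  C[0][0] = min over k of (A[0][0] + B[0][0] = 8 + 7 = 15, A[0][1] + B[1][0] = 7 + 4 = 11, A[0][2] + B[2][0] = 4 + -2 = 2) = 2 (attained at k = 2)
  C[0][1] = min over k of (A[0][0] + B[0][1] = 8 + 1 = 9, A[0][1] + B[1][1] = 7 + 5 = 12, A[0][2] + B[2][1] = 4 + 2 = 6) = 6 (attained at k = 2)
  C[0][2] = min over k of (A[0][0] + B[0][2] = 8 + 9 = 17, A[0][1] + B[1][2] = 7 + 2 = 9, A[0][2] + B[2][2] = 4 + 3 = 7) = 7 (attained at k = 2)
  C[1][0] = min over k of (A[1][0] + B[0][0] = -4 + 7 = 3, A[1][1] + B[1][0] = 2 + 4 = 6, A[1][2] + B[2][0] = 5 + -2 = 3) = 3 (attained at k = 0)
  C[1][1] = min over k of (A[1][0] + B[0][1] = -4 + 1 = -3, A[1][1] + B[1][1] = 2 + 5 = 7, A[1][2] + B[2][1] = 5 + 2 = 7) = -3 (attained at k = 0)
  C[1][2] = min over k of (A[1][0] + B[0][2] = -4 + 9 = 5, A[1][1] + B[1][2] = 2 + 2 = 4, A[1][2] + B[2][2] = 5 + 3 = 8) = 4 (attained at k = 1)
  C[2][0] = min over k of (A[2][0] + B[0][0] = -3 + 7 = 4, A[2][1] + B[1][0] = -4 + 4 = 0, A[2][2] + B[2][0] = 10 + -2 = 8) = 0 (attained at k = 1)
  C[2][1] = min over k of (A[2][0] + B[0][1] = -3 + 1 = -2, A[2][1] + B[1][1] = -4 + 5 = 1, A[2][2] + B[2][1] = 10 + 2 = 12) = -2 (attained at k = 0)
  C[2][2] = min over k of (A[2][0] + B[0][2] = -3 + 9 = 6, A[2][1] + B[1][2] = -4 + 2 = -2, A[2][2] + B[2][2] = 10 + 3 = 13) = -2 (attained at k = 1)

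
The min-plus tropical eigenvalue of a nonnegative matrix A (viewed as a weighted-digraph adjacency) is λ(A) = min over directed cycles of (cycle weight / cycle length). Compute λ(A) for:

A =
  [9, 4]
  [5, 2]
λ(A) = 2

Enumerate directed cycles and compute their means (weight / length). Sample:
  cycle 0 → 0: weight = 9, length = 1, mean = 9/1 ≈ 9.000
  cycle 1 → 1: weight = 2, length = 1, mean = 2/1 ≈ 2.000
  cycle 0 → 1 → 0: weight = 9, length = 2, mean = 9/2 ≈ 4.500
  cycle 1 → 0 → 1: weight = 9, length = 2, mean = 9/2 ≈ 4.500
Minimum mean = 2.000, attained e.g. along the cycle 1 → 1 with weight 2 and length 1. So λ(A) = 2/1 = 2.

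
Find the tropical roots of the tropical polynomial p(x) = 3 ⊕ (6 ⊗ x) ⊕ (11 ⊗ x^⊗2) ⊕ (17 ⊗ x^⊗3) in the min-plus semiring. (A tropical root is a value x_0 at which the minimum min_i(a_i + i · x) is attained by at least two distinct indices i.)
Roots: {-6, -5, -3}

Each tropical root is a break point of the lower envelope of the lines y = a_i + i · x (there are 4 lines, with slopes 0, 1, ..., 3). Only the lines that attain the minimum somewhere contribute to roots; other lines are dominated. Here the surviving (envelope) indices are i = 3, i = 2, i = 1, i = 0.
Intersections between consecutive envelope lines give the roots: for adjacent envelope indices i < j the intersection is x = (a_i − a_j) / (j − i). Reading off the sorted break points: {-6, -5, -3}.
Verification: at each break x_0, at least two indices attain the minimum of min_i(a_i + i · x_0).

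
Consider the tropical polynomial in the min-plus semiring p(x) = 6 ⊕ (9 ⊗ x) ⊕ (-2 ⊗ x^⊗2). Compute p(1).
p(1) = 0

A tropical monomial a ⊗ x^⊗i evaluates to a + i · x. Evaluating each term at x = 1:
  Term 0 contributes 6 + 0 · 1 = 6
  Term 1 contributes 9 + 1 · 1 = 10
  Term 2 contributes -2 + 2 · 1 = 0
p(1) = ⊕ of these = min[6, 10, 0] = 0.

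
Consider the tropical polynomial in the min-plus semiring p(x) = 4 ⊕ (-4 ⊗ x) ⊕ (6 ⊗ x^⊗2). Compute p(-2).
p(-2) = -6

A tropical monomial a ⊗ x^⊗i evaluates to a + i · x. Evaluating each term at x = -2:
  Term 0 contributes 4 + 0 · -2 = 4
  Term 1 contributes -4 + 1 · -2 = -6
  Term 2 contributes 6 + 2 · -2 = 2
p(-2) = ⊕ of these = min[4, -6, 2] = -6.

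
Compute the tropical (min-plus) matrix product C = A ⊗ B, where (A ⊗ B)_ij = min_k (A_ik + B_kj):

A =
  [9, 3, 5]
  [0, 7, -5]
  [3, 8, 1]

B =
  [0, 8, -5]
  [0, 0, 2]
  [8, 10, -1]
A ⊗ B =
  [3, 3, 4]
  [0, 5, -6]
  [3, 8, -2]

Apply the min-plus product entry-by-entry:
  C[0][0] = min over k of (A[0][0] + B[0][0] = 9 + 0 = 9, A[0][1] + B[1][0] = 3 + 0 = 3, A[0][2] + B[2][0] = 5 + 8 = 13) = 3 (attained at k = 1)
  C[0][1] = min over k of (A[0][0] + B[0][1] = 9 + 8 = 17, A[0][1] + B[1][1] = 3 + 0 = 3, A[0][2] + B[2][1] = 5 + 10 = 15) = 3 (attained at k = 1)
  C[0][2] = min over k of (A[0][0] + B[0][2] = 9 + -5 = 4, A[0][1] + B[1][2] = 3 + 2 = 5, A[0][2] + B[2][2] = 5 + -1 = 4) = 4 (attained at k = 0)
  C[1][0] = min over k of (A[1][0] + B[0][0] = 0 + 0 = 0, A[1][1] + B[1][0] = 7 + 0 = 7, A[1][2] + B[2][0] = -5 + 8 = 3) = 0 (attained at k = 0)
  C[1][1] = min over k of (A[1][0] + B[0][1] = 0 + 8 = 8, A[1][1] + B[1][1] = 7 + 0 = 7, A[1][2] + B[2][1] = -5 + 10 = 5) = 5 (attained at k = 2)
  C[1][2] = min over k of (A[1][0] + B[0][2] = 0 + -5 = -5, A[1][1] + B[1][2] = 7 + 2 = 9, A[1][2] + B[2][2] = -5 + -1 = -6) = -6 (attained at k = 2)
  C[2][0] = min over k of (A[2][0] + B[0][0] = 3 + 0 = 3, A[2][1] + B[1][0] = 8 + 0 = 8, A[2][2] + B[2][0] = 1 + 8 = 9) = 3 (attained at k = 0)
  C[2][1] = min over k of (A[2][0] + B[0][1] = 3 + 8 = 11, A[2][1] + B[1][1] = 8 + 0 = 8, A[2][2] + B[2][1] = 1 + 10 = 11) = 8 (attained at k = 1)
  C[2][2] = min over k of (A[2][0] + B[0][2] = 3 + -5 = -2, A[2][1] + B[1][2] = 8 + 2 = 10, A[2][2] + B[2][2] = 1 + -1 = 0) = -2 (attained at k = 0)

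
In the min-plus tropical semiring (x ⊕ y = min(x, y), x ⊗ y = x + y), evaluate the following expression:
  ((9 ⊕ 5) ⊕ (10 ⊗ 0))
((9 ⊕ 5) ⊕ (10 ⊗ 0)) = 5

Expand innermost to outermost. Recall ⊕ takes the minimum of its arguments and ⊗ takes their sum. Working out the expression ((9 ⊕ 5) ⊕ (10 ⊗ 0)) gives 5.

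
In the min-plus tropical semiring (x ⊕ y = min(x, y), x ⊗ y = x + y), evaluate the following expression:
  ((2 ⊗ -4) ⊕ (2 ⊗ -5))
((2 ⊗ -4) ⊕ (2 ⊗ -5)) = -3

Expand innermost to outermost. Recall ⊕ takes the minimum of its arguments and ⊗ takes their sum. Working out the expression ((2 ⊗ -4) ⊕ (2 ⊗ -5)) gives -3.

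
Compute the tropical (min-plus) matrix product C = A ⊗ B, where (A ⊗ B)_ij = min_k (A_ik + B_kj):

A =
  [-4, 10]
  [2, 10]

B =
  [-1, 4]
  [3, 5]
A ⊗ B =
  [-5, 0]
  [1, 6]

Apply the min-plus product entry-by-entry:
  C[0][0] = min over k of (A[0][0] + B[0][0] = -4 + -1 = -5, A[0][1] + B[1][0] = 10 + 3 = 13) = -5 (attained at k = 0)
  C[0][1] = min over k of (A[0][0] + B[0][1] = -4 + 4 = 0, A[0][1] + B[1][1] = 10 + 5 = 15) = 0 (attained at k = 0)
  C[1][0] = min over k of (A[1][0] + B[0][0] = 2 + -1 = 1, A[1][1] + B[1][0] = 10 + 3 = 13) = 1 (attained at k = 0)
  C[1][1] = min over k of (A[1][0] + B[0][1] = 2 + 4 = 6, A[1][1] + B[1][1] = 10 + 5 = 15) = 6 (attained at k = 0)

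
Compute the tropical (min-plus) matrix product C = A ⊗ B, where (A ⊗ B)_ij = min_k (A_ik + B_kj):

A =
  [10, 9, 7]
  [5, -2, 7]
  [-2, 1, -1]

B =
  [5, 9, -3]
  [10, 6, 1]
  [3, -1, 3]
A ⊗ B =
  [10, 6, 7]
  [8, 4, -1]
  [2, -2, -5]

Apply the min-plus product entry-by-entry:
  C[0][0] = min over k of (A[0][0] + B[0][0] = 10 + 5 = 15, A[0][1] + B[1][0] = 9 + 10 = 19, A[0][2] + B[2][0] = 7 + 3 = 10) = 10 (attained at k = 2)
  C[0][1] = min over k of (A[0][0] + B[0][1] = 10 + 9 = 19, A[0][1] + B[1][1] = 9 + 6 = 15, A[0][2] + B[2][1] = 7 + -1 = 6) = 6 (attained at k = 2)
  C[0][2] = min over k of (A[0][0] + B[0][2] = 10 + -3 = 7, A[0][1] + B[1][2] = 9 + 1 = 10, A[0][2] + B[2][2] = 7 + 3 = 10) = 7 (attained at k = 0)
  C[1][0] = min over k of (A[1][0] + B[0][0] = 5 + 5 = 10, A[1][1] + B[1][0] = -2 + 10 = 8, A[1][2] + B[2][0] = 7 + 3 = 10) = 8 (attained at k = 1)
  C[1][1] = min over k of (A[1][0] + B[0][1] = 5 + 9 = 14, A[1][1] + B[1][1] = -2 + 6 = 4, A[1][2] + B[2][1] = 7 + -1 = 6) = 4 (attained at k = 1)
  C[1][2] = min over k of (A[1][0] + B[0][2] = 5 + -3 = 2, A[1][1] + B[1][2] = -2 + 1 = -1, A[1][2] + B[2][2] = 7 + 3 = 10) = -1 (attained at k = 1)
  C[2][0] = min over k of (A[2][0] + B[0][0] = -2 + 5 = 3, A[2][1] + B[1][0] = 1 + 10 = 11, A[2][2] + B[2][0] = -1 + 3 = 2) = 2 (attained at k = 2)
  C[2][1] = min over k of (A[2][0] + B[0][1] = -2 + 9 = 7, A[2][1] + B[1][1] = 1 + 6 = 7, A[2][2] + B[2][1] = -1 + -1 = -2) = -2 (attained at k = 2)
  C[2][2] = min over k of (A[2][0] + B[0][2] = -2 + -3 = -5, A[2][1] + B[1][2] = 1 + 1 = 2, A[2][2] + B[2][2] = -1 + 3 = 2) = -5 (attained at k = 0)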